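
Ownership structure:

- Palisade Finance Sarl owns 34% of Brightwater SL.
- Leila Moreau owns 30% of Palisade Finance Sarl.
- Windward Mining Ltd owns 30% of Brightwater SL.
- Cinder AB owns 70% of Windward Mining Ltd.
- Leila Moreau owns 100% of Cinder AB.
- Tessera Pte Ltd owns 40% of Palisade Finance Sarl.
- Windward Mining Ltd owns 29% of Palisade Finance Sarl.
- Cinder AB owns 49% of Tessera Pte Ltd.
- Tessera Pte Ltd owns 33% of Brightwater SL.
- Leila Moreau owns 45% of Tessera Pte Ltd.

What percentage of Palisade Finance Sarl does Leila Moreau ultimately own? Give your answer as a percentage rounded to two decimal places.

Leila reaches Palisade along 4 paths.
Via Tessera: 45% × 40% = 18%.
Via Cinder → Tessera: 100% × 49% × 40% = 19.6%.
Direct stake: 30% = 30%.
Via Cinder → Windward: 100% × 70% × 29% = 20.3%.
Total: 18% + 19.6% + 30% + 20.3% = 87.9%.
Rounded: 87.90%.

87.90%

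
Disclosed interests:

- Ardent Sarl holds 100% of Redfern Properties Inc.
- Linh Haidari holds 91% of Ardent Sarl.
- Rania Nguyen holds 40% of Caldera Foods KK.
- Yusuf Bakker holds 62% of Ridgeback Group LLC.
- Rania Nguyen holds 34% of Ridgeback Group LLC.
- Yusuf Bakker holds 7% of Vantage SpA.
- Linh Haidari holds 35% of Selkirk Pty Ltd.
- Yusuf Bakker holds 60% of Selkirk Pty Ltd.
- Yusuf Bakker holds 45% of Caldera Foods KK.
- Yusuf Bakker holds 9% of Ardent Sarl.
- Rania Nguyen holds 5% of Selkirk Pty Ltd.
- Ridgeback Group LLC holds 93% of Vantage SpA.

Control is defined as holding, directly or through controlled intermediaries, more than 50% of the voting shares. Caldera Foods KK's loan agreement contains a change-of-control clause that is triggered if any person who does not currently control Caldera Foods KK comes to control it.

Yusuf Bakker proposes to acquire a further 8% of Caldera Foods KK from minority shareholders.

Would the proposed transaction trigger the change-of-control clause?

The purchase changes only Yusuf's holdings, so Yusuf is the only person who could newly come to control Caldera.
Yusuf holds 62% of Ridgeback, so Yusuf controls Ridgeback.
Yusuf holds 60% of Selkirk, so Yusuf controls Selkirk.
Ridgeback and Yusuf together hold 93% + 7% = 100% of Vantage, so Yusuf controls Vantage.
In Caldera, Yusuf's side holds only 45%, not > 50%.
So before the transaction, Yusuf does not control Caldera.
After the purchase, Yusuf's direct stake in Caldera rises to 45% + 8% = 53%.
Yusuf holds 53% of Caldera, so Yusuf controls Caldera.
Yusuf did not control Caldera before and does after, so the clause is triggered.

Yes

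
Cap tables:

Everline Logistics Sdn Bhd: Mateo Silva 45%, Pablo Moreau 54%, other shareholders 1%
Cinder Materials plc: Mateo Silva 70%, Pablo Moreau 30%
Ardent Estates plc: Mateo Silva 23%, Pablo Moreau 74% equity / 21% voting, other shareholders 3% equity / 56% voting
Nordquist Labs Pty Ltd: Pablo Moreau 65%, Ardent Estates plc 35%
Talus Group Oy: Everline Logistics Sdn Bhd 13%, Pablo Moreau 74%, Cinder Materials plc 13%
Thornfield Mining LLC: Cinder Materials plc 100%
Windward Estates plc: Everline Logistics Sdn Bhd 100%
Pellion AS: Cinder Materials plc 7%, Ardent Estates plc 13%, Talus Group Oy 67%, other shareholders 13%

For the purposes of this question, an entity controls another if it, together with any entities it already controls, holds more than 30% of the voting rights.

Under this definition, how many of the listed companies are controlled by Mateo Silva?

Mateo holds 45% of Everline, so Mateo controls Everline.
Mateo holds 70% of Cinder, so Mateo controls Cinder.
Cinder holds 100% of Thornfield, so Mateo controls Thornfield.
Everline holds 100% of Windward, so Mateo controls Windward.
No other company's threshold is met.
Mateo controls 4 companies.

4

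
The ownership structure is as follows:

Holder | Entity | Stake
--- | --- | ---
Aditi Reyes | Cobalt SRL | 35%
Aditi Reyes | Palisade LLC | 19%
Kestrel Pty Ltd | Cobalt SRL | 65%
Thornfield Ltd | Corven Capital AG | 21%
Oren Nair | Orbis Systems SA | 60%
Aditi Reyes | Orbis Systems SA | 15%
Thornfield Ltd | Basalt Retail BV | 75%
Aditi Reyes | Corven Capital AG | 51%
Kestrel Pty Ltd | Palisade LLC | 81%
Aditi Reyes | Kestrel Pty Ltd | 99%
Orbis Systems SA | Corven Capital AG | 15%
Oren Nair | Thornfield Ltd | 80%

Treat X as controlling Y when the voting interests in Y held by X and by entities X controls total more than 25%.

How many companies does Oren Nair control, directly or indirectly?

4

Oren holds 60% of Orbis, so Oren controls Orbis.
Oren holds 80% of Thornfield, so Oren controls Thornfield.
Thornfield and Orbis together hold 21% + 15% = 36% of Corven, so Oren controls Corven.
Thornfield holds 75% of Basalt, so Oren controls Basalt.
No other company's threshold is met.
Oren controls 4 companies.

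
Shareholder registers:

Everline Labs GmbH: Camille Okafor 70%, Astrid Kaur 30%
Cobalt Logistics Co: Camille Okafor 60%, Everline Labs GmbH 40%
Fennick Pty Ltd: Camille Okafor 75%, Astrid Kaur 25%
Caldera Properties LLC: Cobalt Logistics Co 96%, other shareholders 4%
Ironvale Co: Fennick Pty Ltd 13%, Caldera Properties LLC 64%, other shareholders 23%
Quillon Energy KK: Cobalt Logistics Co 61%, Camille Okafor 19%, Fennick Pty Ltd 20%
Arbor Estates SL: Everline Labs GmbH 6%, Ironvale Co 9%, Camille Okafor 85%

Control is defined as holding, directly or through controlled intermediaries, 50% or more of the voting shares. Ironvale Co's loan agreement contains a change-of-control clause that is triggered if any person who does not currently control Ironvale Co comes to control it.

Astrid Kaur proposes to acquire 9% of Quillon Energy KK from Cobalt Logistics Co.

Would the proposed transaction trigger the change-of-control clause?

No

The purchase adds only to Astrid's holdings (Cobalt's stake shrinks), so Astrid is the only person who could newly come to control Ironvale.
Astrid's largest direct stake is 30% in Everline, which does not meet the threshold, so Astrid controls no company.
Neither Astrid nor any entity Astrid controls holds any voting interest in Ironvale.
So before the transaction, Astrid does not control Ironvale.
After the purchase, Astrid holds 9% of Quillon directly, and Cobalt's stake falls to 52%.
Astrid's side now holds 9% of Quillon, not ≥ 50%, so Astrid still does not control Quillon.
After the transaction, neither Astrid nor any entity Astrid controls holds a voting interest in Ironvale, so Astrid still does not control it.
No new person acquires control, so the clause is not triggered.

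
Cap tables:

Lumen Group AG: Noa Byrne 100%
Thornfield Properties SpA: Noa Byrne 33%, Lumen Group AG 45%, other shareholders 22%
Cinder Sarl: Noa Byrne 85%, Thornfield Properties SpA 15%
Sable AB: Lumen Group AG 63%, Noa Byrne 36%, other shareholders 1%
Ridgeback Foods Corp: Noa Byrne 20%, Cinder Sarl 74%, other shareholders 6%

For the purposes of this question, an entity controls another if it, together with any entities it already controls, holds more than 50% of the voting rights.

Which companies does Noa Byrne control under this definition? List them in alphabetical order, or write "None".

Cinder Sarl, Lumen Group AG, Ridgeback Foods Corp, Sable AB, Thornfield Properties SpA

Noa holds 100% of Lumen, so Noa controls Lumen.
Noa and Lumen together hold 33% + 45% = 78% of Thornfield, so Noa controls Thornfield.
Noa and Thornfield together hold 85% + 15% = 100% of Cinder, so Noa controls Cinder.
Lumen and Noa together hold 63% + 36% = 99% of Sable, so Noa controls Sable.
Noa and Cinder together hold 20% + 74% = 94% of Ridgeback, so Noa controls Ridgeback.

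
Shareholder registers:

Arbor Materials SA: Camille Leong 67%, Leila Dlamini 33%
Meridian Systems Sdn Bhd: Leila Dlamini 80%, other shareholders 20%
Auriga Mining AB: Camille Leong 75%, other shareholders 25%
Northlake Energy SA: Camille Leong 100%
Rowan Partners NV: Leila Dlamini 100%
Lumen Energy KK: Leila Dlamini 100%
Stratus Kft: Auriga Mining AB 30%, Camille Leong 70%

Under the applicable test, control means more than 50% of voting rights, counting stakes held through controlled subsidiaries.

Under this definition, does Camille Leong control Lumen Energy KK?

No

Camille holds 67% of Arbor, so Camille controls Arbor.
Camille holds 75% of Auriga, so Camille controls Auriga.
Camille holds 100% of Northlake, so Camille controls Northlake.
Auriga and Camille together hold 30% + 70% = 100% of Stratus, so Camille controls Stratus.
Neither Camille nor any entity Camille controls holds any voting interest in Lumen.
So Camille does not control Lumen.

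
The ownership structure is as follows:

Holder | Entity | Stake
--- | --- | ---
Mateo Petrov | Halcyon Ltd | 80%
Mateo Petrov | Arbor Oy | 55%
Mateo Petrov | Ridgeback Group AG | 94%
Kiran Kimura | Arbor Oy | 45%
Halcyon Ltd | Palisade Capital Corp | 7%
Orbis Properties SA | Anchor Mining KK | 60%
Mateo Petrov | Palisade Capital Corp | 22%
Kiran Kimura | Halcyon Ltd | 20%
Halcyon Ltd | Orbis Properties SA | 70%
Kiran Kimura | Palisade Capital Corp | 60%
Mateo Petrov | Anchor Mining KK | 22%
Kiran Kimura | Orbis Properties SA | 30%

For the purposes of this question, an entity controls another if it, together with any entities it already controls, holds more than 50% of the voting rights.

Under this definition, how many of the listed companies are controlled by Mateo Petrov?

5

Mateo holds 80% of Halcyon, so Mateo controls Halcyon.
Halcyon holds 70% of Orbis, so Mateo controls Orbis.
Mateo holds 55% of Arbor, so Mateo controls Arbor.
Orbis and Mateo together hold 60% + 22% = 82% of Anchor, so Mateo controls Anchor.
Mateo holds 94% of Ridgeback, so Mateo controls Ridgeback.
No other company's threshold is met.
Mateo controls 5 companies.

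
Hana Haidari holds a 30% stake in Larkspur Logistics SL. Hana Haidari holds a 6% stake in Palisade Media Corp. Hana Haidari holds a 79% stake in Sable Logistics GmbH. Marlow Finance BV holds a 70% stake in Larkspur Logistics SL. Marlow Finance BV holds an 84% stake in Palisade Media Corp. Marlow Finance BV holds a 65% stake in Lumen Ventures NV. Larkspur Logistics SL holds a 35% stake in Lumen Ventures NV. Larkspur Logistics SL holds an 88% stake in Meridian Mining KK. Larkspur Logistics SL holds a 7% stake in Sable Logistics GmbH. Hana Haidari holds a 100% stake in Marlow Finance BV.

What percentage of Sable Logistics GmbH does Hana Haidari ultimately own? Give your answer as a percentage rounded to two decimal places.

Hana reaches Sable along 3 paths.
Direct stake: 79% = 79%.
Via Marlow → Larkspur: 100% × 70% × 7% = 4.9%.
Via Larkspur: 30% × 7% = 2.1%.
Total: 79% + 4.9% + 2.1% = 86%.
Rounded: 86.00%.

86.00%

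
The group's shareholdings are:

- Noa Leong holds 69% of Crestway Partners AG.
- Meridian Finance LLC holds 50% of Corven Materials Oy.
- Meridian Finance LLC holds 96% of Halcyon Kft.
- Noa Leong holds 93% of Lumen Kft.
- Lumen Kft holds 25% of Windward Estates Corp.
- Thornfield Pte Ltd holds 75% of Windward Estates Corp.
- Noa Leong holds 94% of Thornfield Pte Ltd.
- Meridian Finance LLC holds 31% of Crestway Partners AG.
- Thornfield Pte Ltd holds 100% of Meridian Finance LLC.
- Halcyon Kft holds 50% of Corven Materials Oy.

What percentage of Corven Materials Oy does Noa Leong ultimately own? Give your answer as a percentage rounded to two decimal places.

Noa reaches Corven along 2 paths.
Via Thornfield → Meridian → Halcyon: 94% × 100% × 96% × 50% = 45.12%.
Via Thornfield → Meridian: 94% × 100% × 50% = 47%.
Total: 45.12% + 47% = 92.12%.

92.12%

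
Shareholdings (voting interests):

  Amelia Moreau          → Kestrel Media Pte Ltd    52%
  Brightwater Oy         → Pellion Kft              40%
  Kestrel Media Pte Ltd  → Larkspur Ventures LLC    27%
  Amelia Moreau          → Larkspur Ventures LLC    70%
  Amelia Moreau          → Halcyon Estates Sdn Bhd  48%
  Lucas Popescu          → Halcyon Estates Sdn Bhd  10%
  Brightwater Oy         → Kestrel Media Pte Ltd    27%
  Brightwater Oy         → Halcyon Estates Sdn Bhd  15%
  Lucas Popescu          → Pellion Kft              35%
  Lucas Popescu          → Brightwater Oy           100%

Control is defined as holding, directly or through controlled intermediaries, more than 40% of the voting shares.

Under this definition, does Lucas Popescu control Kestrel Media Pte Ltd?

Lucas holds 100% of Brightwater, so Lucas controls Brightwater.
Brightwater and Lucas together hold 40% + 35% = 75% of Pellion, so Lucas controls Pellion.
In Kestrel, Lucas's side holds only 27%, not > 40%.
So Lucas does not control Kestrel.

No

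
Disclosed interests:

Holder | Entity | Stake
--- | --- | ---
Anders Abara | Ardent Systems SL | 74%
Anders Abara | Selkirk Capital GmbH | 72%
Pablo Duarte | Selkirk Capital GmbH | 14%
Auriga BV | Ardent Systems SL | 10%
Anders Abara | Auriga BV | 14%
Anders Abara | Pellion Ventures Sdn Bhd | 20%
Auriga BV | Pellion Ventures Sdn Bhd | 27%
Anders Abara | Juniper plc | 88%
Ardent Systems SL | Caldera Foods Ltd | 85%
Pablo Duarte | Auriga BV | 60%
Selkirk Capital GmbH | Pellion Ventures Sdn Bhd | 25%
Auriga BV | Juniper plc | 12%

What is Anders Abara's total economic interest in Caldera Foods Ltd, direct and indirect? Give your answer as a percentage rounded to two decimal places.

64.09%

Anders reaches Caldera along 2 paths.
Via Auriga → Ardent: 14% × 10% × 85% = 1.19%.
Via Ardent: 74% × 85% = 62.9%.
Total: 1.19% + 62.9% = 64.09%.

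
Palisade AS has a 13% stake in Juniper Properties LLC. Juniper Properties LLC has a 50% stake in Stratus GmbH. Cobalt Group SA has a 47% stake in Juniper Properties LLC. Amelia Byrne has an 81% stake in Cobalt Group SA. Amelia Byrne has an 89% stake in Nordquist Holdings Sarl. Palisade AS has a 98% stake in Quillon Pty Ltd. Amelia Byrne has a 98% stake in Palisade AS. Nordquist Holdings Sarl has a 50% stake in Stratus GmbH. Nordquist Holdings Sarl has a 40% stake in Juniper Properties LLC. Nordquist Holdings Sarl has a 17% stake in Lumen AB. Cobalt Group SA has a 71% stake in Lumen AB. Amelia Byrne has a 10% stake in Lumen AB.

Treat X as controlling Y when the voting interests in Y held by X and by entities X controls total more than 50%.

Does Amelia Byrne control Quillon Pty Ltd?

Amelia holds 98% of Palisade, so Amelia controls Palisade.
Palisade holds 98% of Quillon, so Amelia controls Quillon.

Yes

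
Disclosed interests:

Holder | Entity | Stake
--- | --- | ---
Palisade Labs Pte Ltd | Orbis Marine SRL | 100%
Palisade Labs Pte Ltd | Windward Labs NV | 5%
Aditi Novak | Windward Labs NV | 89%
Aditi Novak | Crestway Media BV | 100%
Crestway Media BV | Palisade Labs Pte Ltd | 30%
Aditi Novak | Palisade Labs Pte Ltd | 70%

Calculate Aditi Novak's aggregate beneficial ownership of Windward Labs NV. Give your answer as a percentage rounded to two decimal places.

94.00%

Aditi reaches Windward along 3 paths.
Via Palisade: 70% × 5% = 3.5%.
Via Crestway → Palisade: 100% × 30% × 5% = 1.5%.
Direct stake: 89% = 89%.
Total: 3.5% + 1.5% + 89% = 94%.
Rounded: 94.00%.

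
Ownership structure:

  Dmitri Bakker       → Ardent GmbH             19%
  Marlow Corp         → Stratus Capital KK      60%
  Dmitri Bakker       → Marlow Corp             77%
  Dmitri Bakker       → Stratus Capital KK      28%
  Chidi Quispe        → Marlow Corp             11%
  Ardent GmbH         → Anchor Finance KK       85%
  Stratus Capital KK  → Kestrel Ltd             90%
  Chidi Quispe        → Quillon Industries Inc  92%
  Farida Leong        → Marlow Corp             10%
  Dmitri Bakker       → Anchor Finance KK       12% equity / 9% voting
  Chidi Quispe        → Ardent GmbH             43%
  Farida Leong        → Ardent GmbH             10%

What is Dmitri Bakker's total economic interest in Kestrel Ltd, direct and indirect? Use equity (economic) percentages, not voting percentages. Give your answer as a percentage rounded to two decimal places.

66.78%

Dmitri reaches Kestrel along 2 paths.
Via Stratus: 28% × 90% = 25.2%.
Via Marlow → Stratus: 77% × 60% × 90% = 41.58%.
Total: 25.2% + 41.58% = 66.78%.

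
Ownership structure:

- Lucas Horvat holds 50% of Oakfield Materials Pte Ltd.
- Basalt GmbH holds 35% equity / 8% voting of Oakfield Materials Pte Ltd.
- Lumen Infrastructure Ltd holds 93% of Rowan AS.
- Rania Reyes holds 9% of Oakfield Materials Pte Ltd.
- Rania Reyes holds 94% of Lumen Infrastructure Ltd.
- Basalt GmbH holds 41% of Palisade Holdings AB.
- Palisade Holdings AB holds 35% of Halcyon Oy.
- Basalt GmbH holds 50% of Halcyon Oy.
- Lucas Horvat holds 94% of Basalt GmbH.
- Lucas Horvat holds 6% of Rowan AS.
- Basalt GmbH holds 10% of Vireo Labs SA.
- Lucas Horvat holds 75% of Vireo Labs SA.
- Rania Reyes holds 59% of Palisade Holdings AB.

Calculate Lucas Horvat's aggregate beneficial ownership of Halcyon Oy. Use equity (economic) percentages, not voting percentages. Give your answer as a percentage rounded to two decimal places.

Lucas reaches Halcyon along 2 paths.
Via Basalt: 94% × 50% = 47%.
Via Basalt → Palisade: 94% × 41% × 35% = 13.489%.
Total: 47% + 13.489% = 60.489%.
Rounded: 60.49%.

60.49%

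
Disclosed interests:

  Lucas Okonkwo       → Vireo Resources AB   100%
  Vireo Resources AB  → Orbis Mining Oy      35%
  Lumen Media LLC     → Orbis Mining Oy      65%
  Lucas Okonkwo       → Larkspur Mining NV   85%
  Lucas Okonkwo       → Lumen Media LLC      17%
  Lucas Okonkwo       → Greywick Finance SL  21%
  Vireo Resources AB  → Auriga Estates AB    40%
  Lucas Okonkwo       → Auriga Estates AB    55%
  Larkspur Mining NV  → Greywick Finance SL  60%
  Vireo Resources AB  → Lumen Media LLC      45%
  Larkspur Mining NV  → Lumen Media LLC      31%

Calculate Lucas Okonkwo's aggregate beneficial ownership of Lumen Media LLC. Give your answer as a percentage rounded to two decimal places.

88.35%

Lucas reaches Lumen along 3 paths.
Direct stake: 17% = 17%.
Via Larkspur: 85% × 31% = 26.35%.
Via Vireo: 100% × 45% = 45%.
Total: 17% + 26.35% + 45% = 88.35%.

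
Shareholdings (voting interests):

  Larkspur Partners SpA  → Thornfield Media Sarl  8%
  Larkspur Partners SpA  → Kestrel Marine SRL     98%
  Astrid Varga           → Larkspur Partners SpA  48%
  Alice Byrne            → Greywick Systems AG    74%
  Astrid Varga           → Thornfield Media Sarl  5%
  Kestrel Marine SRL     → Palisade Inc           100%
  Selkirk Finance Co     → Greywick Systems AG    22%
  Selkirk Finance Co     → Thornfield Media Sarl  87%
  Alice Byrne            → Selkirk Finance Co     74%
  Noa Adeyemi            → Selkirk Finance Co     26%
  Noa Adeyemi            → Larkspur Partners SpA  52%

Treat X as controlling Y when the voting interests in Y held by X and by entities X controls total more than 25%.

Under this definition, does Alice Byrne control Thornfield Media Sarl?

Yes

Alice holds 74% of Selkirk, so Alice controls Selkirk.
Selkirk holds 87% of Thornfield, so Alice controls Thornfield.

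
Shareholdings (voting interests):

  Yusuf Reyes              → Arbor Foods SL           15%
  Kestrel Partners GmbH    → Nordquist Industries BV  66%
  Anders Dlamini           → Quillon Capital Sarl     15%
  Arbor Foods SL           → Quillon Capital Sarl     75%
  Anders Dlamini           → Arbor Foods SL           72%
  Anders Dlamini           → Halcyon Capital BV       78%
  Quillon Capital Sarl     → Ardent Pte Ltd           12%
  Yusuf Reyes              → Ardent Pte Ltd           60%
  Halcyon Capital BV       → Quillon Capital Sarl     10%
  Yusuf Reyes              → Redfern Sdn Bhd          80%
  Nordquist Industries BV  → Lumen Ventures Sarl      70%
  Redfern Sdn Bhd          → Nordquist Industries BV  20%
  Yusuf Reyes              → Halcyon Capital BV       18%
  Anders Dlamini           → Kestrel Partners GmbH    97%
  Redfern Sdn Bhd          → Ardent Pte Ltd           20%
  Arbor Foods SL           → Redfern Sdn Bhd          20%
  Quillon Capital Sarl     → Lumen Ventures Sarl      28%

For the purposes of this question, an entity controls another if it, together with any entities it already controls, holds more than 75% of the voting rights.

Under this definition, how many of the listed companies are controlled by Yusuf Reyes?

Yusuf holds 80% of Redfern, so Yusuf controls Redfern.
Yusuf and Redfern together hold 60% + 20% = 80% of Ardent, so Yusuf controls Ardent.
No other company's threshold is met.
Yusuf controls 2 companies.

2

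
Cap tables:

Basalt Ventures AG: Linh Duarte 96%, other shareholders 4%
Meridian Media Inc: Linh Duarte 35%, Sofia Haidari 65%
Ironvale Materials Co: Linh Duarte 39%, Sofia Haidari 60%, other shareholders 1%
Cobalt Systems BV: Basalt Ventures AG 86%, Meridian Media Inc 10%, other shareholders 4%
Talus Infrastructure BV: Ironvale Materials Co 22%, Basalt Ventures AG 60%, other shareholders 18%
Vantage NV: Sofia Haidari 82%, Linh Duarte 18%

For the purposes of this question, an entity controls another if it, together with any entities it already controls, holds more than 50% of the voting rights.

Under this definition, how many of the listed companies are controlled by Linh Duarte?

3

Linh holds 96% of Basalt, so Linh controls Basalt.
Basalt holds 86% of Cobalt, so Linh controls Cobalt.
Basalt holds 60% of Talus, so Linh controls Talus.
No other company's threshold is met.
Linh controls 3 companies.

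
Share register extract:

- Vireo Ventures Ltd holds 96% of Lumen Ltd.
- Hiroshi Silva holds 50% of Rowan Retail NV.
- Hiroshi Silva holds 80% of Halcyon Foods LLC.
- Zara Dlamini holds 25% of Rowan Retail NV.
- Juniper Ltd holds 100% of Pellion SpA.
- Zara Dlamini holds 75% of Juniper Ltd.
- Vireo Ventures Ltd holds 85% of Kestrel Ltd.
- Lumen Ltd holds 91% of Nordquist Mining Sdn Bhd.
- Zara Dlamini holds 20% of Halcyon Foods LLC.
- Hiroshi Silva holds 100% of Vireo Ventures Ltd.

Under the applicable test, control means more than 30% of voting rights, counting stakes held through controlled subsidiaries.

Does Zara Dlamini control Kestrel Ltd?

No

Zara holds 75% of Juniper, so Zara controls Juniper.
Juniper holds 100% of Pellion, so Zara controls Pellion.
Neither Zara nor any entity Zara controls holds any voting interest in Kestrel.
So Zara does not control Kestrel.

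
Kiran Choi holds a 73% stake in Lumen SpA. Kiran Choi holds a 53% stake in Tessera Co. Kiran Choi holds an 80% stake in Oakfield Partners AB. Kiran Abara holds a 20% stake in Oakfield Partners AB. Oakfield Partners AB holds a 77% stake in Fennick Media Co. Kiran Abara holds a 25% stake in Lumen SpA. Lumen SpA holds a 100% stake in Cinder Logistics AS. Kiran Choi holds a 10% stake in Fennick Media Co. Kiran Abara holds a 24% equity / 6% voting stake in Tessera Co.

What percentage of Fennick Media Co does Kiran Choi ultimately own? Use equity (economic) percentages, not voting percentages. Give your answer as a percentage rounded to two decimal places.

71.60%

Kiran Choi reaches Fennick along 2 paths.
Via Oakfield: 80% × 77% = 61.6%.
Direct stake: 10% = 10%.
Total: 61.6% + 10% = 71.6%.
Rounded: 71.60%.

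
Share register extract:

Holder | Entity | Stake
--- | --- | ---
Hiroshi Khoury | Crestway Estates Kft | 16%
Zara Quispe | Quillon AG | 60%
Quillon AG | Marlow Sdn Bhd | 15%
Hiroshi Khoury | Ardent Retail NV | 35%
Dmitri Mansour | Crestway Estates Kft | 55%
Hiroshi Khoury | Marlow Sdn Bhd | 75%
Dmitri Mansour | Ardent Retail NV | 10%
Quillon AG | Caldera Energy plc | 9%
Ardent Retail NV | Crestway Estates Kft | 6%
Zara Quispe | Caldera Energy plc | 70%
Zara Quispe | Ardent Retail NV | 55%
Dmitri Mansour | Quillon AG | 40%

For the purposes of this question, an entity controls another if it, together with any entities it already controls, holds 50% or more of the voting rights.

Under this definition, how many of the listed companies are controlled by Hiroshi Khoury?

1

Hiroshi holds 75% of Marlow, so Hiroshi controls Marlow.
No other company's threshold is met.
Hiroshi controls 1 company.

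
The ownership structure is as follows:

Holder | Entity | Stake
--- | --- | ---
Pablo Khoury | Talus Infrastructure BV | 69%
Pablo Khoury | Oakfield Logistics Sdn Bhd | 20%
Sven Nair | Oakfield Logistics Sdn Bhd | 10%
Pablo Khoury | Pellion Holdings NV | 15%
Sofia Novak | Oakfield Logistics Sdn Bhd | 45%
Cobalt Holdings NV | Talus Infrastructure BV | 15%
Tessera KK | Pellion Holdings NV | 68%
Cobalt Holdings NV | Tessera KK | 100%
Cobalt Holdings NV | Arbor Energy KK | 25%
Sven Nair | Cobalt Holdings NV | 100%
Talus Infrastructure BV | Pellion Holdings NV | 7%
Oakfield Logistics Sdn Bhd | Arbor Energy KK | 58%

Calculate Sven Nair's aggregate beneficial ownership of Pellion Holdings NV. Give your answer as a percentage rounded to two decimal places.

Sven reaches Pellion along 2 paths.
Via Cobalt → Tessera: 100% × 100% × 68% = 68%.
Via Cobalt → Talus: 100% × 15% × 7% = 1.05%.
Total: 68% + 1.05% = 69.05%.

69.05%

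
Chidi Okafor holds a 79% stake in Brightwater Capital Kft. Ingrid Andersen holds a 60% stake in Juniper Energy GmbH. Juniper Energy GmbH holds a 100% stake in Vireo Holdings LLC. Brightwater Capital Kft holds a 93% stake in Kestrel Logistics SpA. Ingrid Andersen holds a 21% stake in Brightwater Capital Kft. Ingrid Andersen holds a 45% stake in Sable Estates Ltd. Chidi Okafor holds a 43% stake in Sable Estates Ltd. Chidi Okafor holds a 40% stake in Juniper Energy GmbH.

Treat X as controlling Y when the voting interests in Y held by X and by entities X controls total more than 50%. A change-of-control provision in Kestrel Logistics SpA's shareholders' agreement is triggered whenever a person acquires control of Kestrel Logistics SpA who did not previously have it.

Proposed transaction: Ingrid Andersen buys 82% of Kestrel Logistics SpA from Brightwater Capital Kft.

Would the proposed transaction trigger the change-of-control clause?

Yes

The purchase adds only to Ingrid's holdings (Brightwater's stake shrinks), so Ingrid is the only person who could newly come to control Kestrel.
Ingrid holds 60% of Juniper, so Ingrid controls Juniper.
Juniper holds 100% of Vireo, so Ingrid controls Vireo.
Neither Ingrid nor any entity Ingrid controls holds any voting interest in Kestrel.
So before the transaction, Ingrid does not control Kestrel.
After the purchase, Ingrid holds 82% of Kestrel directly, and Brightwater's stake falls to 11%.
Ingrid holds 82% of Kestrel, so Ingrid controls Kestrel.
Ingrid did not control Kestrel before and does after, so the clause is triggered.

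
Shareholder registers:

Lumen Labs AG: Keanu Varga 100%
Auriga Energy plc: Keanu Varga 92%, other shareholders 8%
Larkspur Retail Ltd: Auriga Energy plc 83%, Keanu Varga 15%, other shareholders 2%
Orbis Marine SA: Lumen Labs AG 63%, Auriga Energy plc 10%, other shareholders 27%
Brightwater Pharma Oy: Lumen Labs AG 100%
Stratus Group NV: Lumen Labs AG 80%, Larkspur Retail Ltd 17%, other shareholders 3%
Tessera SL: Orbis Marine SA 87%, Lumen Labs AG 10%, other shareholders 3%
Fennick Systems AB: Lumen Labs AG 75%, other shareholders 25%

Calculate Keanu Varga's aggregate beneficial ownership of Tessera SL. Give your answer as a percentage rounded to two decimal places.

72.81%

Keanu reaches Tessera along 3 paths.
Via Lumen → Orbis: 100% × 63% × 87% = 54.81%.
Via Auriga → Orbis: 92% × 10% × 87% = 8.004%.
Via Lumen: 100% × 10% = 10%.
Total: 54.81% + 8.004% + 10% = 72.814%.
Rounded: 72.81%.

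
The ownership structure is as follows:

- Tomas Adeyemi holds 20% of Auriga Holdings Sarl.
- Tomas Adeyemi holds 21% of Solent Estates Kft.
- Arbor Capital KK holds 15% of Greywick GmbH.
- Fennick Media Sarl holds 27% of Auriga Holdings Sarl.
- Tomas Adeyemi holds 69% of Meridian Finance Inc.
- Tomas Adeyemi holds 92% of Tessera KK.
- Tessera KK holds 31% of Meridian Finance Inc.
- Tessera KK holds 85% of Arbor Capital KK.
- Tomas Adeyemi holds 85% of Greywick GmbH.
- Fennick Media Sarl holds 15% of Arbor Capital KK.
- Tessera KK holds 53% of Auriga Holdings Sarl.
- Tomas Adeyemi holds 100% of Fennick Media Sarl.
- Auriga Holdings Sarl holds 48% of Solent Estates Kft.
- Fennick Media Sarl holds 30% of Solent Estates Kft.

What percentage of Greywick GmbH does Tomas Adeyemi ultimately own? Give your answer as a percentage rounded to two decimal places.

Tomas reaches Greywick along 3 paths.
Via Tessera → Arbor: 92% × 85% × 15% = 11.73%.
Via Fennick → Arbor: 100% × 15% × 15% = 2.25%.
Direct stake: 85% = 85%.
Total: 11.73% + 2.25% + 85% = 98.98%.

98.98%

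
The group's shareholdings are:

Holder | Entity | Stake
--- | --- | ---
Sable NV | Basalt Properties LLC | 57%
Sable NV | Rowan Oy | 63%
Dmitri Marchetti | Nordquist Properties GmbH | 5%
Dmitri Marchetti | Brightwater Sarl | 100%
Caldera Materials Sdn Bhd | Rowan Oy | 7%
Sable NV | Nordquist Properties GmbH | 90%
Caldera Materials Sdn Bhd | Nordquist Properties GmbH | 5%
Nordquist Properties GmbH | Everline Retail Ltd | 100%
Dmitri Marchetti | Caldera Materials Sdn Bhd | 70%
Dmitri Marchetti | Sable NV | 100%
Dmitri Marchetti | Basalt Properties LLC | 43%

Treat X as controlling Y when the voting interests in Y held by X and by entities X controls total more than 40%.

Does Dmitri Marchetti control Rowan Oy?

Yes

Dmitri holds 100% of Sable, so Dmitri controls Sable.
Dmitri holds 70% of Caldera, so Dmitri controls Caldera.
Caldera and Sable together hold 7% + 63% = 70% of Rowan, so Dmitri controls Rowan.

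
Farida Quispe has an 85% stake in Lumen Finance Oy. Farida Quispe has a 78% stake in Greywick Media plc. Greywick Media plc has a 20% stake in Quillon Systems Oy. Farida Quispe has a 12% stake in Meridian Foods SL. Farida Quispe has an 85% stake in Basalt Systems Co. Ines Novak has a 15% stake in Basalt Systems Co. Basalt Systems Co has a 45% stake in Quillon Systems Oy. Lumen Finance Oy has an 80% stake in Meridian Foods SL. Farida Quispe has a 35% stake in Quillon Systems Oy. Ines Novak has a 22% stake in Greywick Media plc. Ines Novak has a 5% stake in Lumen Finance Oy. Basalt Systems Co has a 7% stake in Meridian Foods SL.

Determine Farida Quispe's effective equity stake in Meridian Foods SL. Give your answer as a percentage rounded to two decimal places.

Farida reaches Meridian along 3 paths.
Direct stake: 12% = 12%.
Via Basalt: 85% × 7% = 5.95%.
Via Lumen: 85% × 80% = 68%.
Total: 12% + 5.95% + 68% = 85.95%.

85.95%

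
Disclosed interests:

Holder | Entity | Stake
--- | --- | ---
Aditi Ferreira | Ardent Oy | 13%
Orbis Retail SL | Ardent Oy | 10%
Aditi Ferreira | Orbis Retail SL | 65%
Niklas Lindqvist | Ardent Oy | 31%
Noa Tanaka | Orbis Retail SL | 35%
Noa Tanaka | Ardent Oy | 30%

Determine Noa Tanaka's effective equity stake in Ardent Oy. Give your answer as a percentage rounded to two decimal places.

33.50%

Noa reaches Ardent along 2 paths.
Direct stake: 30% = 30%.
Via Orbis: 35% × 10% = 3.5%.
Total: 30% + 3.5% = 33.5%.
Rounded: 33.50%.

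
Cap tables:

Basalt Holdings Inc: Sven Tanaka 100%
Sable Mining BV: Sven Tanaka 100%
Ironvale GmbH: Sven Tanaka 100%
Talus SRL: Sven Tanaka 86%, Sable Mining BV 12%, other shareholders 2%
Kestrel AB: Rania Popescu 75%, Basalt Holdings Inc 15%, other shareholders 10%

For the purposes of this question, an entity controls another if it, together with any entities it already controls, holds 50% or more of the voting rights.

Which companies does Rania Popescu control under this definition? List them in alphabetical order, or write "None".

Rania holds 75% of Kestrel, so Rania controls Kestrel.
No other company's threshold is met.

Kestrel AB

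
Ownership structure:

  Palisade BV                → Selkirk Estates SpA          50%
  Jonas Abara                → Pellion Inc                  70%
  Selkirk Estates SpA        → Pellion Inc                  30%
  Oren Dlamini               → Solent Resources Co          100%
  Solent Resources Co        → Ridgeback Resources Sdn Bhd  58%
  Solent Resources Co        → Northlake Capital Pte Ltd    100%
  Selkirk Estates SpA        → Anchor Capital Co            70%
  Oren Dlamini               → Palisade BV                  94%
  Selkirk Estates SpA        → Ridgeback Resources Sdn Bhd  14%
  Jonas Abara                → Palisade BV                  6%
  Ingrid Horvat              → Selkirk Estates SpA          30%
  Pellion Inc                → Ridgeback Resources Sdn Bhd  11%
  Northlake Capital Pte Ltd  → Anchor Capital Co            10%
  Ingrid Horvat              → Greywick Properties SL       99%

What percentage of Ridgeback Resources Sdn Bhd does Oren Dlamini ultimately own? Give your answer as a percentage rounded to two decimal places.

66.13%

Oren reaches Ridgeback along 3 paths.
Via Solent: 100% × 58% = 58%.
Via Palisade → Selkirk → Pellion: 94% × 50% × 30% × 11% = 1.551%.
Via Palisade → Selkirk: 94% × 50% × 14% = 6.58%.
Total: 58% + 1.551% + 6.58% = 66.131%.
Rounded: 66.13%.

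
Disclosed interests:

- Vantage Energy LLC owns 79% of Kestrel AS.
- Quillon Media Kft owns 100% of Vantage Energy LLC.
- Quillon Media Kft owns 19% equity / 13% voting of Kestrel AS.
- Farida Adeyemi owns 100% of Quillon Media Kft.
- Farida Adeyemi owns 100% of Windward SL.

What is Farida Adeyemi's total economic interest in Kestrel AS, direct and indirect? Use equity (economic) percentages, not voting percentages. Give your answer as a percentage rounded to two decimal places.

98.00%

Farida reaches Kestrel along 2 paths.
Via Quillon → Vantage: 100% × 100% × 79% = 79%.
Via Quillon: 100% × 19% = 19%.
Total: 79% + 19% = 98%.
Rounded: 98.00%.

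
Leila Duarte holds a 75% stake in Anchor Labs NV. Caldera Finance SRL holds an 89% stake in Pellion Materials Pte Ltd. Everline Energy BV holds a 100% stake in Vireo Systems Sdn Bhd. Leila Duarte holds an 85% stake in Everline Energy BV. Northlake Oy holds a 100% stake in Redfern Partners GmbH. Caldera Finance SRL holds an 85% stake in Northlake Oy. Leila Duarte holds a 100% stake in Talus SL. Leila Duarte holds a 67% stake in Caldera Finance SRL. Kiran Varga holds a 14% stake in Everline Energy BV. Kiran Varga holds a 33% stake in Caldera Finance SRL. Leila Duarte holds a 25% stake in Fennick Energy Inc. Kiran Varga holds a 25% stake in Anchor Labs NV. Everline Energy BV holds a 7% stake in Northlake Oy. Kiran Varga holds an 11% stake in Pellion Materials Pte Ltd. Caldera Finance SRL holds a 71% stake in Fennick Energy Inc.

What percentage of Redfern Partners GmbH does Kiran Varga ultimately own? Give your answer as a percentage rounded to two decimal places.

Kiran reaches Redfern along 2 paths.
Via Caldera → Northlake: 33% × 85% × 100% = 28.05%.
Via Everline → Northlake: 14% × 7% × 100% = 0.98%.
Total: 28.05% + 0.98% = 29.03%.

29.03%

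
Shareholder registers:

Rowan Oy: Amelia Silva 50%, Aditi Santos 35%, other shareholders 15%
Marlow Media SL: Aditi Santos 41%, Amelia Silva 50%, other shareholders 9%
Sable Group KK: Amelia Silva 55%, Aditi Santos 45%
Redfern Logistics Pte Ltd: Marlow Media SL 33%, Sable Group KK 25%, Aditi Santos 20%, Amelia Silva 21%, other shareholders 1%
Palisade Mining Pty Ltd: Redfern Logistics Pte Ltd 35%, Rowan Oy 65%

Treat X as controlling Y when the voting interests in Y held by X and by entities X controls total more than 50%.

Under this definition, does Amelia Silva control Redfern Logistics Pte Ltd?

Amelia holds 55% of Sable, so Amelia controls Sable.
In Redfern, Amelia's side holds only 25% + 21% = 46%, not > 50%.
So Amelia does not control Redfern.

No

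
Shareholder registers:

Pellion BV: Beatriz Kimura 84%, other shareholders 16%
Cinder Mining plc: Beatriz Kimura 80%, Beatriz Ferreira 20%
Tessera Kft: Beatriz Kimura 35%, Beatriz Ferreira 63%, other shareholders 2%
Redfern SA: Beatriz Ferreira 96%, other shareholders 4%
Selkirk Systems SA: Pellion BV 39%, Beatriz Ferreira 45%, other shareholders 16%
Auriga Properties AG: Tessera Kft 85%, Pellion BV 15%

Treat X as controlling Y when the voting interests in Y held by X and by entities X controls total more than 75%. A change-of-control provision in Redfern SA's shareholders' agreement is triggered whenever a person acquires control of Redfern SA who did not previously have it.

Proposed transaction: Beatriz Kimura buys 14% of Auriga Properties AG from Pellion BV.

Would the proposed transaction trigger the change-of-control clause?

The purchase adds only to Beatriz Kimura's holdings (Pellion's stake shrinks), so Beatriz Kimura is the only person who could newly come to control Redfern.
Beatriz Kimura holds 84% of Pellion, so Beatriz Kimura controls Pellion.
Beatriz Kimura holds 80% of Cinder, so Beatriz Kimura controls Cinder.
Neither Beatriz Kimura nor any entity Beatriz Kimura controls holds any voting interest in Redfern.
So before the transaction, Beatriz Kimura does not control Redfern.
After the purchase, Beatriz Kimura holds 14% of Auriga directly, and Pellion's stake falls to 1%.
Beatriz Kimura's side now holds 1% + 14% = 15% of Auriga, not > 75%, so Beatriz Kimura still does not control Auriga.
After the transaction, neither Beatriz Kimura nor any entity Beatriz Kimura controls holds a voting interest in Redfern, so Beatriz Kimura still does not control it.
No new person acquires control, so the clause is not triggered.

No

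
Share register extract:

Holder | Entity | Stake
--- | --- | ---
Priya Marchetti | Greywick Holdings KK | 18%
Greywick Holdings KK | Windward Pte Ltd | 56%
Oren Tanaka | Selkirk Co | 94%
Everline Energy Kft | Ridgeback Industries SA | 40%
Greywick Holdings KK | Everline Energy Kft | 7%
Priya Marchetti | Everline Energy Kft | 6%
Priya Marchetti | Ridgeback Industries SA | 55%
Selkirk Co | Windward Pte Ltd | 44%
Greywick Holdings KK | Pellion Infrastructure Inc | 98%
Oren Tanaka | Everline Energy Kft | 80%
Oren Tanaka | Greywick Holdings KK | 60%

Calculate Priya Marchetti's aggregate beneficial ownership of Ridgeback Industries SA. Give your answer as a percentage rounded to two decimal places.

57.90%

Priya reaches Ridgeback along 3 paths.
Direct stake: 55% = 55%.
Via Everline: 6% × 40% = 2.4%.
Via Greywick → Everline: 18% × 7% × 40% = 0.504%.
Total: 55% + 2.4% + 0.504% = 57.904%.
Rounded: 57.90%.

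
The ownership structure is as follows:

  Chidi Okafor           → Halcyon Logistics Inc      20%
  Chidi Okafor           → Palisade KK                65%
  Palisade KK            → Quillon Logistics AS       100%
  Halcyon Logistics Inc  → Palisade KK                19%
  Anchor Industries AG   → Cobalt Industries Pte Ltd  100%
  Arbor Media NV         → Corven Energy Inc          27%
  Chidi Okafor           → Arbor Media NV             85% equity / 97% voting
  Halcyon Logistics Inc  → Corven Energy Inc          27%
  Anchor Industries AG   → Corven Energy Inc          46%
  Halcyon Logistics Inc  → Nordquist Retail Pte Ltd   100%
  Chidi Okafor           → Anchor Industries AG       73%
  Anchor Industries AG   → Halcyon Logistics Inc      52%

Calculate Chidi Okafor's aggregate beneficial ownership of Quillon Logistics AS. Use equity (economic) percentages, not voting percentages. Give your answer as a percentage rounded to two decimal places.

76.01%

Chidi reaches Quillon along 3 paths.
Via Halcyon → Palisade: 20% × 19% × 100% = 3.8%.
Via Anchor → Halcyon → Palisade: 73% × 52% × 19% × 100% = 7.2124%.
Via Palisade: 65% × 100% = 65%.
Total: 3.8% + 7.2124% + 65% = 76.0124%.
Rounded: 76.01%.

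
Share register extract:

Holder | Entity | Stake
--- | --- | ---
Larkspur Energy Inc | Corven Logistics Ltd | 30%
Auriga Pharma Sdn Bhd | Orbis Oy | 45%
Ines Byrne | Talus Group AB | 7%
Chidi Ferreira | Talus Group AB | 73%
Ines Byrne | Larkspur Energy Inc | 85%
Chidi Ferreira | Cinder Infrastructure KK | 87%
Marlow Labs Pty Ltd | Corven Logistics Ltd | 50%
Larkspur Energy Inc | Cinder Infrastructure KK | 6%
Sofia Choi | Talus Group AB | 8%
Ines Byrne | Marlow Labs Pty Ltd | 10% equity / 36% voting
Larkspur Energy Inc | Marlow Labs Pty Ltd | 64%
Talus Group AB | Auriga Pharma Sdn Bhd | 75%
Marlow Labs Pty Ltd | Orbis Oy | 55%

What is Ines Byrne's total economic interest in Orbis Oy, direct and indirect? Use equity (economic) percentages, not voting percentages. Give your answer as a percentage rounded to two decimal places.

37.78%

Ines reaches Orbis along 3 paths.
Via Talus → Auriga: 7% × 75% × 45% = 2.3625%.
Via Marlow: 10% × 55% = 5.5%.
Via Larkspur → Marlow: 85% × 64% × 55% = 29.92%.
Total: 2.3625% + 5.5% + 29.92% = 37.7825%.
Rounded: 37.78%.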